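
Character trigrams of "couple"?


Word: "couple" (length 6)
Number of trigrams = 6 - 3 + 1 = 4
  Position 0: "cou"
  Position 1: "oup"
  Position 2: "upl"
  Position 3: "ple"
Trigrams = "cou", "oup", "upl", "ple"


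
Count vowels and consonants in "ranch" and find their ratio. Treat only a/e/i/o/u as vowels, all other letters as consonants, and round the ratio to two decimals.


Word: "ranch"
Vowels (a,e,i,o,u): 1
Consonants: 4
Ratio = 1/4
= 0.25


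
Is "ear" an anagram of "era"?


Word 1: "era" → sorted: aer
Word 2: "ear" → sorted: aer
Same letters? aer == aer
Anagram = Yes


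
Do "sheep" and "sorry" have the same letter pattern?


Pattern of "sheep": [0, 1, 2, 2, 3]
Pattern of "sorry": [0, 1, 2, 2, 3]
Patterns match
Same pattern = Yes


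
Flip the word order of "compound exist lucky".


Original: "compound exist lucky"
Words (1..n): compound | exist | lucky
Reversed (n..1): lucky | exist | compound
Result = "lucky exist compound"


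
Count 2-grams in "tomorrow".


Word: "tomorrow" (length 8)
Number of 2-grams = length - 2 + 1 = 8 - 2 + 1
= 7


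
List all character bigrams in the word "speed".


Word: "speed" (length 5)
Number of bigrams = 5 - 2 + 1 = 4
  Position 0: "sp"
  Position 1: "pe"
  Position 2: "ee"
  Position 3: "ed"
Bigrams = "sp", "pe", "ee", "ed"


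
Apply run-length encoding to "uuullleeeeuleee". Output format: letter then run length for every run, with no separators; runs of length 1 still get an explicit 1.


String: "uuullleeeeuleee"
Scanning for consecutive runs:
  'u' x 3
  'l' x 3
  'e' x 4
  'u' x 1
  'l' x 1
  'e' x 3
RLE = "u3l3e4u1l1e3"


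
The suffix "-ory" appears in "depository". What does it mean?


Suffix: -ory
Example: depository = deposit + -ory
Meaning = relating to / place for


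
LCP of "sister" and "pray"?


Word 1: "sister"
Word 2: "pray"
Comparing from start:
  Pos 0: 's' != 'p' (stop)
LCP = "" (length 0)


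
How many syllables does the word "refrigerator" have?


Word: "refrigerator"
Syllable breakdown: re / frig / er / a / tor
Counting: 5 parts
= 5 syllables


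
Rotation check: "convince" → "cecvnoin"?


Word: "convince", Candidate: "cecvnoin"
Method: check if candidate is substring of word+word
"convinceconvince" contains "cecvnoin"? No
Is rotation = No


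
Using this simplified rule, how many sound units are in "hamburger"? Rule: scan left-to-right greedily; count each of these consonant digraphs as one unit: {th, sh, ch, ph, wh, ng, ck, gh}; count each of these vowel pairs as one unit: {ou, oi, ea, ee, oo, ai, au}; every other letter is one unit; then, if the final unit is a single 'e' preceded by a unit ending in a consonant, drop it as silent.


Word: "hamburger" (9 letters)
Left-to-right scan:
  [1] 'h' (letter)
  [2] 'a' (letter)
  [3] 'm' (letter)
  [4] 'b' (letter)
  [5] 'u' (letter)
  [6] 'r' (letter)
  [7] 'g' (letter)
  [8] 'e' (letter)
  [9] 'r' (letter)
Units from scan: 9
Sound units = 9 units


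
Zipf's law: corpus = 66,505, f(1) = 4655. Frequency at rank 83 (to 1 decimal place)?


Zipf's law: f(r) = f(1) / r
f(1) = 4655
f(83) = 4655 / 83
= 56.1 occurrences


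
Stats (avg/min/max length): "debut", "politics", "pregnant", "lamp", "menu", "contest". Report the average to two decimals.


Lengths: "debut"=5, "politics"=8, "pregnant"=8, "lamp"=4, "menu"=4, "contest"=7
Sum = 36, Count = 6
Average = 36/6 = 6.00
= avg=6.00, min=4, max=8


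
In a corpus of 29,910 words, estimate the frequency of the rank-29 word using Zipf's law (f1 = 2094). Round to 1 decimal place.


Zipf's law: f(r) = f(1) / r
f(1) = 2094
f(29) = 2094 / 29
= 72.2 occurrences


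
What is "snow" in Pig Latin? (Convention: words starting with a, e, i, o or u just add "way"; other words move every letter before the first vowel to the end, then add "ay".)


Word: "snow"
Starts with consonant(s) → move to end, add 'ay'
Consonant cluster: "sn"
Pig Latin = "owsnay"


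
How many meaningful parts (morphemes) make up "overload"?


Word: "overload"
Morphemes: over- / load
Each morpheme carries meaning
= 2 morphemes


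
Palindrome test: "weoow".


Word: "weoow"
Reversed: "wooew"
Forward == Backward? weoow != wooew
Palindrome = No


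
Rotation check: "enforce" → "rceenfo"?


Word: "enforce", Candidate: "rceenfo"
Method: check if candidate is substring of word+word
"enforceenforce" contains "rceenfo"? Yes
Is rotation = Yes


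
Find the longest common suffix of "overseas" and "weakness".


Word 1: "overseas"
Word 2: "weakness"
Comparing from end:
  Pos -1: 's' == 's'
  Pos -2: 'a' != 's' (stop)
LCS = "s" (length 1)


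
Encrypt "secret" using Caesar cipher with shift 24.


Word: "secret"
Shift: 24
Each letter → (letter + shift) mod 26:
  's' (18) + 24 = 16 → 'q'
  'e' (4) + 24 = 2 → 'c'
  'c' (2) + 24 = 0 → 'a'
  'r' (17) + 24 = 15 → 'p'
  'e' (4) + 24 = 2 → 'c'
  't' (19) + 24 = 17 → 'r'
Result = "qcapcr"


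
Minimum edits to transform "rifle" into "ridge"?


Word 1: "rifle" (length 5)
Word 2: "ridge" (length 5)
One optimal edit sequence (insert/delete/substitute each cost 1):
  1. keep 'r'
  2. keep 'i'
  3. substitute 'f' -> 'd'  (+1)
  4. substitute 'l' -> 'g'  (+1)
  5. keep 'e'
Total edit operations: 2
Edit distance = 2


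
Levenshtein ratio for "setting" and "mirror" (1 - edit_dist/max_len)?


Word 1: "setting" (length 7)
Word 2: "mirror" (length 6)
One optimal edit sequence:
  1. delete 's'  (+1)
  2. substitute 'e' -> 'm'  (+1)
  3. substitute 't' -> 'i'  (+1)
  4. substitute 't' -> 'r'  (+1)
  5. substitute 'i' -> 'r'  (+1)
  6. substitute 'n' -> 'o'  (+1)
  7. substitute 'g' -> 'r'  (+1)
Edit distance = 7
Max length = max(7, 6) = 7
Similarity = 1 - 7/7
= 0.0000


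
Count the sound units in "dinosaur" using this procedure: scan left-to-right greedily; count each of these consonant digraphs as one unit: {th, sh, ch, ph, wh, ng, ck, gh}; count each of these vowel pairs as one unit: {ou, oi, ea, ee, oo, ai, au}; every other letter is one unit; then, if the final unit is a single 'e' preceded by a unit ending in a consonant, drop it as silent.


Word: "dinosaur" (8 letters)
Left-to-right scan:
  (1) 'd' (letter)
  (2) 'i' (letter)
  (3) 'n' (letter)
  (4) 'o' (letter)
  (5) 's' (letter)
  (6) 'au' (vowel-pair)
  (7) 'r' (letter)
Units from scan: 7
Sound units = 7 units


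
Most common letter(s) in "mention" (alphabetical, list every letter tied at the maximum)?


Word: "mention"
Letter counts:
  'e': 1
  'i': 1
  'm': 1
  'n': 2
  'o': 1
  't': 1
Maximum count = 2
Most frequent = 'n' (2 times each)


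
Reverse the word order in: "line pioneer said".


Original: "line pioneer said"
Words (1..n): line | pioneer | said
Reversed (n..1): said | pioneer | line
Result = "said pioneer line"


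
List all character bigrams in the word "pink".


Word: "pink" (length 4)
Number of bigrams = 4 - 2 + 1 = 3
  Position 0: "pi"
  Position 1: "in"
  Position 2: "nk"
Bigrams = "pi", "in", "nk"


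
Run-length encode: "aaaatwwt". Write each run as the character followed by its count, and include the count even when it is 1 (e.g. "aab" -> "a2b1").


String: "aaaatwwt"
Scanning for consecutive runs:
  'a' x 4
  't' x 1
  'w' x 2
  't' x 1
RLE = "a4t1w2t1"


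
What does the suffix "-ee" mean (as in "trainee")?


Suffix: -ee
As in: trainee -> train + -ee
Meaning = one who receives


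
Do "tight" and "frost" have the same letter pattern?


Pattern of "tight": [0, 1, 2, 3, 0]
Pattern of "frost": [0, 1, 2, 3, 4]
Patterns do not match
Same pattern = No


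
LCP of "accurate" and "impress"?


Word 1: "accurate"
Word 2: "impress"
Comparing from start:
  Pos 0: 'a' != 'i' (stop)
LCP = "" (length 0)


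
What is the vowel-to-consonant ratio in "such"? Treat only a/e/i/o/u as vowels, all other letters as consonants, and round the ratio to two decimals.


Word: "such"
Vowels (a,e,i,o,u): 1
Consonants: 3
Ratio = 1/3
= 0.33


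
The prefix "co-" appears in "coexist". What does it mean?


Prefix: co-
As in: coexist -> co- + exist
Meaning = together


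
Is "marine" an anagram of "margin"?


Word 1: "margin" → sorted: agimnr
Word 2: "marine" → sorted: aeimnr
Same letters? agimnr != aeimnr
Anagram = No


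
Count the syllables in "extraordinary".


Word: "extraordinary"
Syllable breakdown: ex-traor-di-nar-y
Counting: 5 parts
= 5 syllables


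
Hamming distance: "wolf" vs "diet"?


Comparing character by character (same length = 4):
  Pos 0: 'w' vs 'd' !=
  Pos 1: 'o' vs 'i' !=
  Pos 2: 'l' vs 'e' !=
  Pos 3: 'f' vs 't' !=
Hamming distance = 4


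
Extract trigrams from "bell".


Word: "bell" (length 4)
Number of trigrams = 4 - 3 + 1 = 2
  Position 0: "bel"
  Position 1: "ell"
Trigrams = "bel", "ell"


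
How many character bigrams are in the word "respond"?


Word: "respond" (length 7)
Number of 2-grams = length - 2 + 1 = 7 - 2 + 1
= 6


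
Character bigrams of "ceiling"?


Word: "ceiling" (length 7)
Number of bigrams = 7 - 2 + 1 = 6
  Position 0: "ce"
  Position 1: "ei"
  Position 2: "il"
  Position 3: "li"
  Position 4: "in"
  Position 5: "ng"
Bigrams = "ce", "ei", "il", "li", "in", "ng"


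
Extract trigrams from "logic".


Word: "logic" (length 5)
Number of trigrams = 5 - 3 + 1 = 3
  Position 0: "log"
  Position 1: "ogi"
  Position 2: "gic"
Trigrams = "log", "ogi", "gic"


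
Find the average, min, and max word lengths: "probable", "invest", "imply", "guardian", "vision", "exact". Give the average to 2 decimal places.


Lengths: "probable"=8, "invest"=6, "imply"=5, "guardian"=8, "vision"=6, "exact"=5
Sum = 38, Count = 6
Average = 38/6 = 6.33
= avg=6.33, min=5, max=8


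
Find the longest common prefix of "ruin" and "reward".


Word 1: "ruin"
Word 2: "reward"
Comparing from start:
  Pos 0: 'r' == 'r'
  Pos 1: 'u' != 'e' (stop)
LCP = "r" (length 1)


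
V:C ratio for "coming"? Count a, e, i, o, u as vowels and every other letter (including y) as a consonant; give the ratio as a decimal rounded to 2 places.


Word: "coming"
Vowels (a,e,i,o,u): 2
Consonants: 4
Ratio = 2/4
= 0.50


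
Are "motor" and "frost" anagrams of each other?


Word 1: "motor" → sorted: moort
Word 2: "frost" → sorted: forst
Same letters? moort != forst
Anagram = No


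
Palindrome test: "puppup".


Word: "puppup"
Reversed: "puppup"
Forward == Backward? puppup == puppup
Palindrome = Yes


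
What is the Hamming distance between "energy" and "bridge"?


Comparing character by character (same length = 6):
  Pos 0: 'e' vs 'b' !=
  Pos 1: 'n' vs 'r' !=
  Pos 2: 'e' vs 'i' !=
  Pos 3: 'r' vs 'd' !=
  Pos 4: 'g' vs 'g' =
  Pos 5: 'y' vs 'e' !=
Hamming distance = 5


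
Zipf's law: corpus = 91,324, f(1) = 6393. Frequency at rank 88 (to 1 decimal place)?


Zipf's law: f(r) = f(1) / r
f(1) = 6393
f(88) = 6393 / 88
= 72.6 occurrences


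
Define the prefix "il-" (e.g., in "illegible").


Prefix: il-
As in: illegible -> il- + legible
Meaning = not


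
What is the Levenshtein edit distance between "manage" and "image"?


Word 1: "manage" (length 6)
Word 2: "image" (length 5)
One optimal edit sequence (insert/delete/substitute each cost 1):
  1. delete 'm'  (+1)
  2. substitute 'a' -> 'i'  (+1)
  3. substitute 'n' -> 'm'  (+1)
  4. keep 'a'
  5. keep 'g'
  6. keep 'e'
Total edit operations: 3
Edit distance = 3


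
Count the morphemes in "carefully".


Word: "carefully"
Morphemes: care + -ful + -ly
Each morpheme carries meaning
= 3 morphemes


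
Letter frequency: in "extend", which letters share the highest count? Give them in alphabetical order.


Word: "extend"
Letter counts:
  'd': 1
  'e': 2
  'n': 1
  't': 1
  'x': 1
Maximum count = 2
Most frequent = 'e' (2 times each)


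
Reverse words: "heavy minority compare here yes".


Original: "heavy minority compare here yes"
Words (1..n): heavy | minority | compare | here | yes
Reversed (n..1): yes | here | compare | minority | heavy
Result = "yes here compare minority heavy"


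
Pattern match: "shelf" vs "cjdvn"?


Pattern of "shelf": [0, 1, 2, 3, 4]
Pattern of "cjdvn": [0, 1, 2, 3, 4]
Patterns match
Same pattern = Yes


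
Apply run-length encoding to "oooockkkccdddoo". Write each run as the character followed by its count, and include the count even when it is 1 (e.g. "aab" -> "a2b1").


String: "oooockkkccdddoo"
Scanning for consecutive runs:
  'o' x 4
  'c' x 1
  'k' x 3
  'c' x 2
  'd' x 3
  'o' x 2
RLE = "o4c1k3c2d3o2"


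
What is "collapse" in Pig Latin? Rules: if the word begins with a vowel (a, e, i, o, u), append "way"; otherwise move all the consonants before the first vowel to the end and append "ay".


Word: "collapse"
Starts with consonant(s) → move to end, add 'ay'
Consonant cluster: "c"
Pig Latin = "ollapsecay"


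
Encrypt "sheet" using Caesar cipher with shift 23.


Word: "sheet"
Shift: 23
Each letter → (letter + shift) mod 26:
  's' (18) + 23 = 15 → 'p'
  'h' (7) + 23 = 4 → 'e'
  'e' (4) + 23 = 1 → 'b'
  'e' (4) + 23 = 1 → 'b'
  't' (19) + 23 = 16 → 'q'
Result = "pebbq"


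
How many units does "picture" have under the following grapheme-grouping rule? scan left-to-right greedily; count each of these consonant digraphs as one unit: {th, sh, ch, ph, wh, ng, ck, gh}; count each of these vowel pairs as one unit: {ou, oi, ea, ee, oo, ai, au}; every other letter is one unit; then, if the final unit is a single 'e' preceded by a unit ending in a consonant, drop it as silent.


Word: "picture" (7 letters)
Left-to-right scan:
  1. 'p' (letter)
  2. 'i' (letter)
  3. 'c' (letter)
  4. 't' (letter)
  5. 'u' (letter)
  6. 'r' (letter)
  7. 'e' (letter)
Units from scan: 7
Final unit is 'e' after a consonant -> drop as silent (-1)
Sound units = 6 units


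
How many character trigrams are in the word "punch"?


Word: "punch" (length 5)
Number of 3-grams = length - 3 + 1 = 5 - 3 + 1
= 3


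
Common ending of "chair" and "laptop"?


Word 1: "chair"
Word 2: "laptop"
Comparing from end:
  Pos -1: 'r' != 'p' (stop)
LCS = "" (length 0)


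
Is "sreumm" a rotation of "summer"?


Word: "summer", Candidate: "sreumm"
Method: check if candidate is substring of word+word
"summersummer" contains "sreumm"? No
Is rotation = No


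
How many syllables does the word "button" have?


Word: "button"
Syllable breakdown: but · ton
Counting: 2 parts
= 2 syllables


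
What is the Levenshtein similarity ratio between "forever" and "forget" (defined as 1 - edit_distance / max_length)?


Word 1: "forever" (length 7)
Word 2: "forget" (length 6)
One optimal edit sequence:
  1. keep 'f'
  2. keep 'o'
  3. keep 'r'
  4. delete 'e'  (+1)
  5. substitute 'v' -> 'g'  (+1)
  6. keep 'e'
  7. substitute 'r' -> 't'  (+1)
Edit distance = 3
Max length = max(7, 6) = 7
Similarity = 1 - 3/7
= 0.5714


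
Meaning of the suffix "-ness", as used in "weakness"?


Suffix: -ness
Example: weakness = weak + -ness
Meaning = state of being


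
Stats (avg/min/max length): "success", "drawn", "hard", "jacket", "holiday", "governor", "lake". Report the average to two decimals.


Lengths: "success"=7, "drawn"=5, "hard"=4, "jacket"=6, "holiday"=7, "governor"=8, "lake"=4
Sum = 41, Count = 7
Average = 41/7 = 5.86
= avg=5.86, min=4, max=8


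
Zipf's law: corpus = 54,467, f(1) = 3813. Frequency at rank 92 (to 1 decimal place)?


Zipf's law: f(r) = f(1) / r
f(1) = 3813
f(92) = 3813 / 92
= 41.4 occurrences


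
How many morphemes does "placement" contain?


Word: "placement"
Morphemes: place + -ment
Each morpheme carries meaning
= 2 morphemes


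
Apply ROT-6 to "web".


Word: "web"
Shift: 6
Each letter → (letter + shift) mod 26:
  'w' (22) + 6 = 2 → 'c'
  'e' (4) + 6 = 10 → 'k'
  'b' (1) + 6 = 7 → 'h'
Result = "ckh"


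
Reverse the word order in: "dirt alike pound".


Original: "dirt alike pound"
Words (1..n): dirt | alike | pound
Reversed (n..1): pound | alike | dirt
Result = "pound alike dirt"


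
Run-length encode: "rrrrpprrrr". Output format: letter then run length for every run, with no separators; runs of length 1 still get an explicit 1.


String: "rrrrpprrrr"
Scanning for consecutive runs:
  'r' x 4
  'p' x 2
  'r' x 4
RLE = "r4p2r4"


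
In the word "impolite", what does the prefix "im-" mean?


Prefix: im-
As in: impolite -> im- + polite
Meaning = not / into


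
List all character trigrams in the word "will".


Word: "will" (length 4)
Number of trigrams = 4 - 3 + 1 = 2
  Position 0: "wil"
  Position 1: "ill"
Trigrams = "wil", "ill"


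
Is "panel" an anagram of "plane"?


Word 1: "plane" → sorted: aelnp
Word 2: "panel" → sorted: aelnp
Same letters? aelnp == aelnp
Anagram = Yes


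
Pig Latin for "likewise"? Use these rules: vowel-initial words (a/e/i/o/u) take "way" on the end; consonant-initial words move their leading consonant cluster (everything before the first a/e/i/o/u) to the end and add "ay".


Word: "likewise"
Starts with consonant(s) → move to end, add 'ay'
Consonant cluster: "l"
Pig Latin = "ikewiselay"


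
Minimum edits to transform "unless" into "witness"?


Word 1: "unless" (length 6)
Word 2: "witness" (length 7)
One optimal edit sequence (insert/delete/substitute each cost 1):
  1. insert 'w'  (+1)
  2. substitute 'u' -> 'i'  (+1)
  3. substitute 'n' -> 't'  (+1)
  4. substitute 'l' -> 'n'  (+1)
  5. keep 'e'
  6. keep 's'
  7. keep 's'
Total edit operations: 4
Edit distance = 4


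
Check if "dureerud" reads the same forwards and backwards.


Word: "dureerud"
Reversed: "dureerud"
Forward == Backward? dureerud == dureerud
Palindrome = Yes


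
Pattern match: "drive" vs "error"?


Pattern of "drive": [0, 1, 2, 3, 4]
Pattern of "error": [0, 1, 1, 2, 1]
Patterns do not match
Same pattern = No


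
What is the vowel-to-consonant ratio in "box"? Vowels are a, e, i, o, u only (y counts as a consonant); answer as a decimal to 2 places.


Word: "box"
Vowels (a,e,i,o,u): 1
Consonants: 2
Ratio = 1/2
= 0.50


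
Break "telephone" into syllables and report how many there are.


Word: "telephone"
Syllable breakdown: tel · e · phone
Counting: 3 parts
= 3 syllables


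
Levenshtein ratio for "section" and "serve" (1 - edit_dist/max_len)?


Word 1: "section" (length 7)
Word 2: "serve" (length 5)
One optimal edit sequence:
  1. keep 's'
  2. keep 'e'
  3. delete 'c'  (+1)
  4. delete 't'  (+1)
  5. substitute 'i' -> 'r'  (+1)
  6. substitute 'o' -> 'v'  (+1)
  7. substitute 'n' -> 'e'  (+1)
Edit distance = 5
Max length = max(7, 5) = 7
Similarity = 1 - 5/7
= 0.2857


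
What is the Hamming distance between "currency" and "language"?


Comparing character by character (same length = 8):
  Pos 0: 'c' vs 'l' !=
  Pos 1: 'u' vs 'a' !=
  Pos 2: 'r' vs 'n' !=
  Pos 3: 'r' vs 'g' !=
  Pos 4: 'e' vs 'u' !=
  Pos 5: 'n' vs 'a' !=
  Pos 6: 'c' vs 'g' !=
  Pos 7: 'y' vs 'e' !=
Hamming distance = 8


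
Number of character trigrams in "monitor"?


Word: "monitor" (length 7)
Number of 3-grams = length - 3 + 1 = 7 - 3 + 1
= 5


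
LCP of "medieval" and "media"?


Word 1: "medieval"
Word 2: "media"
Comparing from start:
  Pos 0: 'm' == 'm'
  Pos 1: 'e' == 'e'
  Pos 2: 'd' == 'd'
  Pos 3: 'i' == 'i'
  Pos 4: 'e' != 'a' (stop)
LCP = "medi" (length 4)


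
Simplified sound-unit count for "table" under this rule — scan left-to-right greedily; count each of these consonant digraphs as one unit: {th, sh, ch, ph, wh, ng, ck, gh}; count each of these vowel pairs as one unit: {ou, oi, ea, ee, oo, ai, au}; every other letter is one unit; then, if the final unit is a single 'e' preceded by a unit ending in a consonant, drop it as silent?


Word: "table" (5 letters)
Left-to-right scan:
  [1] 't' (letter)
  [2] 'a' (letter)
  [3] 'b' (letter)
  [4] 'l' (letter)
  [5] 'e' (letter)
Units from scan: 5
Final unit is 'e' after a consonant -> drop as silent (-1)
Sound units = 4 units


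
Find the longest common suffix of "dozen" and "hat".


Word 1: "dozen"
Word 2: "hat"
Comparing from end:
  Pos -1: 'n' != 't' (stop)
LCS = "" (length 0)


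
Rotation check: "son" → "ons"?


Word: "son", Candidate: "ons"
Method: check if candidate is substring of word+word
"sonson" contains "ons"? Yes
Is rotation = Yes


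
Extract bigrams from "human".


Word: "human" (length 5)
Number of bigrams = 5 - 2 + 1 = 4
  Position 0: "hu"
  Position 1: "um"
  Position 2: "ma"
  Position 3: "an"
Bigrams = "hu", "um", "ma", "an"


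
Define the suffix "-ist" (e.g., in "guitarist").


Suffix: -ist
As in: guitarist -> guitar + -ist
Meaning = one who practices


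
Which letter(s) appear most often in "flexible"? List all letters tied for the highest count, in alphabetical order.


Word: "flexible"
Letter counts:
  'b': 1
  'e': 2
  'f': 1
  'i': 1
  'l': 2
  'x': 1
Maximum count = 2
Most frequent = 'e', 'l' (2 times each)


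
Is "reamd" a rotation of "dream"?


Word: "dream", Candidate: "reamd"
Method: check if candidate is substring of word+word
"dreamdream" contains "reamd"? Yes
Is rotation = Yes


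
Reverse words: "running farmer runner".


Original: "running farmer runner"
Words (1..n): running | farmer | runner
Reversed (n..1): runner | farmer | running
Result = "runner farmer running"


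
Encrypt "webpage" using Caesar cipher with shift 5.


Word: "webpage"
Shift: 5
Each letter → (letter + shift) mod 26:
  'w' (22) + 5 = 1 → 'b'
  'e' (4) + 5 = 9 → 'j'
  'b' (1) + 5 = 6 → 'g'
  'p' (15) + 5 = 20 → 'u'
  'a' (0) + 5 = 5 → 'f'
  'g' (6) + 5 = 11 → 'l'
  'e' (4) + 5 = 9 → 'j'
Result = "bjguflj"


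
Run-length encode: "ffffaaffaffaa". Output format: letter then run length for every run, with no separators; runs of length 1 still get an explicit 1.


String: "ffffaaffaffaa"
Scanning for consecutive runs:
  'f' x 4
  'a' x 2
  'f' x 2
  'a' x 1
  'f' x 2
  'a' x 2
RLE = "f4a2f2a1f2a2"


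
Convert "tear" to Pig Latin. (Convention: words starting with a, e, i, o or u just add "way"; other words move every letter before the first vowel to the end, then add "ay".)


Word: "tear"
Starts with consonant(s) → move to end, add 'ay'
Consonant cluster: "t"
Pig Latin = "eartay"


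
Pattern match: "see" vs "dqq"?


Pattern of "see": [0, 1, 1]
Pattern of "dqq": [0, 1, 1]
Patterns match
Same pattern = Yes


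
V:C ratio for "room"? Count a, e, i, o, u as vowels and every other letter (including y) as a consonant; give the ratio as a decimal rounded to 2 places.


Word: "room"
Vowels (a,e,i,o,u): 2
Consonants: 2
Ratio = 2/2
= 1.00


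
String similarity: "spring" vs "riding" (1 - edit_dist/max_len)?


Word 1: "spring" (length 6)
Word 2: "riding" (length 6)
One optimal edit sequence:
  1. substitute 's' -> 'r'  (+1)
  2. substitute 'p' -> 'i'  (+1)
  3. substitute 'r' -> 'd'  (+1)
  4. keep 'i'
  5. keep 'n'
  6. keep 'g'
Edit distance = 3
Max length = max(6, 6) = 6
Similarity = 1 - 3/6
= 0.5000


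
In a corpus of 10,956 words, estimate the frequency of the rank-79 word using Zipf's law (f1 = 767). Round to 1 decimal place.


Zipf's law: f(r) = f(1) / r
f(1) = 767
f(79) = 767 / 79
= 9.7 occurrences


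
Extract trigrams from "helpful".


Word: "helpful" (length 7)
Number of trigrams = 7 - 3 + 1 = 5
  Position 0: "hel"
  Position 1: "elp"
  Position 2: "lpf"
  Position 3: "pfu"
  Position 4: "ful"
Trigrams = "hel", "elp", "lpf", "pfu", "ful"


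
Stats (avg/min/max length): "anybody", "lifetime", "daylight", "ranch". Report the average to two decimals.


Lengths: "anybody"=7, "lifetime"=8, "daylight"=8, "ranch"=5
Sum = 28, Count = 4
Average = 28/4 = 7.00
= avg=7.00, min=5, max=8


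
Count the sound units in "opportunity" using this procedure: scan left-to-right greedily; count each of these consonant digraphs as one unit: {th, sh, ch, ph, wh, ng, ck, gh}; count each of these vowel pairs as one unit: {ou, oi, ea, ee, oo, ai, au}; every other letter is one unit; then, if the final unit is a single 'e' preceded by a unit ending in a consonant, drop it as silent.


Word: "opportunity" (11 letters)
Left-to-right scan:
  [1] 'o' (letter)
  [2] 'p' (letter)
  [3] 'p' (letter)
  [4] 'o' (letter)
  [5] 'r' (letter)
  [6] 't' (letter)
  [7] 'u' (letter)
  [8] 'n' (letter)
  [9] 'i' (letter)
  [10] 't' (letter)
  [11] 'y' (letter)
Units from scan: 11
Sound units = 11 units


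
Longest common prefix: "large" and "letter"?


Word 1: "large"
Word 2: "letter"
Comparing from start:
  Pos 0: 'l' == 'l'
  Pos 1: 'a' != 'e' (stop)
LCP = "l" (length 1)


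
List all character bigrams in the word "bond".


Word: "bond" (length 4)
Number of bigrams = 4 - 2 + 1 = 3
  Position 0: "bo"
  Position 1: "on"
  Position 2: "nd"
Bigrams = "bo", "on", "nd"


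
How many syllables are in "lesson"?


Word: "lesson"
Syllable breakdown: les-son
Counting: 2 parts
= 2 syllables


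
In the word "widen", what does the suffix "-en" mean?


Suffix: -en
Example: widen = wide + -en, with a spelling change
Meaning = to make / become


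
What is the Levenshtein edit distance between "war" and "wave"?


Word 1: "war" (length 3)
Word 2: "wave" (length 4)
One optimal edit sequence (insert/delete/substitute each cost 1):
  1. keep 'w'
  2. keep 'a'
  3. insert 'v'  (+1)
  4. substitute 'r' -> 'e'  (+1)
Total edit operations: 2
Edit distance = 2


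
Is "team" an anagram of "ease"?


Word 1: "ease" → sorted: aees
Word 2: "team" → sorted: aemt
Same letters? aees != aemt
Anagram = No


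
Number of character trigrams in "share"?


Word: "share" (length 5)
Number of 3-grams = length - 3 + 1 = 5 - 3 + 1
= 3


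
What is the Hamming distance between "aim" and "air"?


Comparing character by character (same length = 3):
  Pos 0: 'a' vs 'a' =
  Pos 1: 'i' vs 'i' =
  Pos 2: 'm' vs 'r' !=
Hamming distance = 1


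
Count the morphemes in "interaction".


Word: "interaction"
Morphemes: inter- / act / -ion
Each morpheme carries meaning
= 3 morphemes


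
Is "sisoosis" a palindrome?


Word: "sisoosis"
Reversed: "sisoosis"
Forward == Backward? sisoosis == sisoosis
Palindrome = Yes


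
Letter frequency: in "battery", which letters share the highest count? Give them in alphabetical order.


Word: "battery"
Letter counts:
  'a': 1
  'b': 1
  'e': 1
  'r': 1
  't': 2
  'y': 1
Maximum count = 2
Most frequent = 't' (2 times each)


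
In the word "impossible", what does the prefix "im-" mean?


Prefix: im-
As in: impossible -> im- + possible
Meaning = not / into


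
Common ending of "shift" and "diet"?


Word 1: "shift"
Word 2: "diet"
Comparing from end:
  Pos -1: 't' == 't'
  Pos -2: 'f' != 'e' (stop)
LCS = "t" (length 1)


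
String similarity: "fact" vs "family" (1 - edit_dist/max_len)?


Word 1: "fact" (length 4)
Word 2: "family" (length 6)
One optimal edit sequence:
  1. keep 'f'
  2. keep 'a'
  3. insert 'm'  (+1)
  4. insert 'i'  (+1)
  5. substitute 'c' -> 'l'  (+1)
  6. substitute 't' -> 'y'  (+1)
Edit distance = 4
Max length = max(4, 6) = 6
Similarity = 1 - 4/6
= 0.3333


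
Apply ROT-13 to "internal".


Word: "internal"
Shift: 13
Each letter → (letter + shift) mod 26:
  'i' (8) + 13 = 21 → 'v'
  'n' (13) + 13 = 0 → 'a'
  't' (19) + 13 = 6 → 'g'
  'e' (4) + 13 = 17 → 'r'
  'r' (17) + 13 = 4 → 'e'
  'n' (13) + 13 = 0 → 'a'
  'a' (0) + 13 = 13 → 'n'
  'l' (11) + 13 = 24 → 'y'
Result = "vagreany"


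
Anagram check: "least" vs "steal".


Word 1: "least" → sorted: aelst
Word 2: "steal" → sorted: aelst
Same letters? aelst == aelst
Anagram = Yes


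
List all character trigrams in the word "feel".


Word: "feel" (length 4)
Number of trigrams = 4 - 3 + 1 = 2
  Position 0: "fee"
  Position 1: "eel"
Trigrams = "fee", "eel"


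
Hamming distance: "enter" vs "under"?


Comparing character by character (same length = 5):
  Pos 0: 'e' vs 'u' !=
  Pos 1: 'n' vs 'n' =
  Pos 2: 't' vs 'd' !=
  Pos 3: 'e' vs 'e' =
  Pos 4: 'r' vs 'r' =
Hamming distance = 2


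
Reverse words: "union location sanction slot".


Original: "union location sanction slot"
Words (1..n): union | location | sanction | slot
Reversed (n..1): slot | sanction | location | union
Result = "slot sanction location union"


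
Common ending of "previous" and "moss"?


Word 1: "previous"
Word 2: "moss"
Comparing from end:
  Pos -1: 's' == 's'
  Pos -2: 'u' != 's' (stop)
LCS = "s" (length 1)


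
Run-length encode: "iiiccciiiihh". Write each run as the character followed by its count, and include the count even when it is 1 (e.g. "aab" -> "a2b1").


String: "iiiccciiiihh"
Scanning for consecutive runs:
  'i' x 3
  'c' x 3
  'i' x 4
  'h' x 2
RLE = "i3c3i4h2"


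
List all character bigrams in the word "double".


Word: "double" (length 6)
Number of bigrams = 6 - 2 + 1 = 5
  Position 0: "do"
  Position 1: "ou"
  Position 2: "ub"
  Position 3: "bl"
  Position 4: "le"
Bigrams = "do", "ou", "ub", "bl", "le"


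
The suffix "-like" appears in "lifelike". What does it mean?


Suffix: -like
As in: lifelike -> life + -like
Meaning = resembling


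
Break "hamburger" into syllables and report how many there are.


Word: "hamburger"
Syllable breakdown: ham-bur-ger
Counting: 3 parts
= 3 syllables


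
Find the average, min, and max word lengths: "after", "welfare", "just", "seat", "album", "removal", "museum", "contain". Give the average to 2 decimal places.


Lengths: "after"=5, "welfare"=7, "just"=4, "seat"=4, "album"=5, "removal"=7, "museum"=6, "contain"=7
Sum = 45, Count = 8
Average = 45/8 = 5.63
= avg=5.63, min=4, max=7


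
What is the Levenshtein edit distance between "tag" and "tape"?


Word 1: "tag" (length 3)
Word 2: "tape" (length 4)
One optimal edit sequence (insert/delete/substitute each cost 1):
  1. keep 't'
  2. keep 'a'
  3. insert 'p'  (+1)
  4. substitute 'g' -> 'e'  (+1)
Total edit operations: 2
Edit distance = 2


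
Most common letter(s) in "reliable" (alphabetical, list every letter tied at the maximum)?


Word: "reliable"
Letter counts:
  'a': 1
  'b': 1
  'e': 2
  'i': 1
  'l': 2
  'r': 1
Maximum count = 2
Most frequent = 'e', 'l' (2 times each)


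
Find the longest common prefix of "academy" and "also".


Word 1: "academy"
Word 2: "also"
Comparing from start:
  Pos 0: 'a' == 'a'
  Pos 1: 'c' != 'l' (stop)
LCP = "a" (length 1)


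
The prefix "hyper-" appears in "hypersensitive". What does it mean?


Prefix: hyper-
Example: hypersensitive = hyper- + sensitive
Meaning = over / excessive


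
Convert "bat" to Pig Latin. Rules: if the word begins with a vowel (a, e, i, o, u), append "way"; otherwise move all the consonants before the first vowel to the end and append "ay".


Word: "bat"
Starts with consonant(s) → move to end, add 'ay'
Consonant cluster: "b"
Pig Latin = "atbay"


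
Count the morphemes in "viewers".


Word: "viewers"
Morphemes: view | -er | -s
Each morpheme carries meaning
= 3 morphemes


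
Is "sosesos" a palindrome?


Word: "sosesos"
Reversed: "sosesos"
Forward == Backward? sosesos == sosesos
Palindrome = Yes


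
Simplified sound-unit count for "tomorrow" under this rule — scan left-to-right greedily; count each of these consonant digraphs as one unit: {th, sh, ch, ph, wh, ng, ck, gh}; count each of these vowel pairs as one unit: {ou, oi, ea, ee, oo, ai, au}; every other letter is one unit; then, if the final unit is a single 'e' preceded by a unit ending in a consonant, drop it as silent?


Word: "tomorrow" (8 letters)
Left-to-right scan:
  1. 't' (letter)
  2. 'o' (letter)
  3. 'm' (letter)
  4. 'o' (letter)
  5. 'r' (letter)
  6. 'r' (letter)
  7. 'o' (letter)
  8. 'w' (letter)
Units from scan: 8
Sound units = 8 units


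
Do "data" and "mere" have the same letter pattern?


Pattern of "data": [0, 1, 2, 1]
Pattern of "mere": [0, 1, 2, 1]
Patterns match
Same pattern = Yes


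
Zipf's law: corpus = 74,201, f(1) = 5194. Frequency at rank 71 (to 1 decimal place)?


Zipf's law: f(r) = f(1) / r
f(1) = 5194
f(71) = 5194 / 71
= 73.2 occurrences


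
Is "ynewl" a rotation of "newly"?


Word: "newly", Candidate: "ynewl"
Method: check if candidate is substring of word+word
"newlynewly" contains "ynewl"? Yes
Is rotation = Yes


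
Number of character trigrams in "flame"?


Word: "flame" (length 5)
Number of 3-grams = length - 3 + 1 = 5 - 3 + 1
= 3


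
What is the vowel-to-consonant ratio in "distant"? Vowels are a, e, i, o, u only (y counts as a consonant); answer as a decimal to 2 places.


Word: "distant"
Vowels (a,e,i,o,u): 2
Consonants: 5
Ratio = 2/5
= 0.40


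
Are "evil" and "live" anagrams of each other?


Word 1: "evil" → sorted: eilv
Word 2: "live" → sorted: eilv
Same letters? eilv == eilv
Anagram = Yes


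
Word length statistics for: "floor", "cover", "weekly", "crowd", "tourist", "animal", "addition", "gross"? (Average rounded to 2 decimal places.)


Lengths: "floor"=5, "cover"=5, "weekly"=6, "crowd"=5, "tourist"=7, "animal"=6, "addition"=8, "gross"=5
Sum = 47, Count = 8
Average = 47/8 = 5.88
= avg=5.88, min=5, max=8


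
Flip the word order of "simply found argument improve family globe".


Original: "simply found argument improve family globe"
Words (1..n): simply | found | argument | improve | family | globe
Reversed (n..1): globe | family | improve | argument | found | simply
Result = "globe family improve argument found simply"


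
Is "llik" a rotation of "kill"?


Word: "kill", Candidate: "llik"
Method: check if candidate is substring of word+word
"killkill" contains "llik"? No
Is rotation = No


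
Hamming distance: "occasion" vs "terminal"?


Comparing character by character (same length = 8):
  Pos 0: 'o' vs 't' !=
  Pos 1: 'c' vs 'e' !=
  Pos 2: 'c' vs 'r' !=
  Pos 3: 'a' vs 'm' !=
  Pos 4: 's' vs 'i' !=
  Pos 5: 'i' vs 'n' !=
  Pos 6: 'o' vs 'a' !=
  Pos 7: 'n' vs 'l' !=
Hamming distance = 8


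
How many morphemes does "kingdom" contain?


Word: "kingdom"
Morphemes: king | -dom
Each morpheme carries meaning
= 2 morphemes


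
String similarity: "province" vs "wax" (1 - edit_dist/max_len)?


Word 1: "province" (length 8)
Word 2: "wax" (length 3)
One optimal edit sequence:
  1. delete 'p'  (+1)
  2. delete 'r'  (+1)
  3. delete 'o'  (+1)
  4. delete 'v'  (+1)
  5. delete 'i'  (+1)
  6. substitute 'n' -> 'w'  (+1)
  7. substitute 'c' -> 'a'  (+1)
  8. substitute 'e' -> 'x'  (+1)
Edit distance = 8
Max length = max(8, 3) = 8
Similarity = 1 - 8/8
= 0.0000


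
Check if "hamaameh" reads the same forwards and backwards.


Word: "hamaameh"
Reversed: "hemaamah"
Forward == Backward? hamaameh != hemaamah
Palindrome = No


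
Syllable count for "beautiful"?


Word: "beautiful"
Syllable breakdown: beau · ti · ful
Counting: 3 parts
= 3 syllables


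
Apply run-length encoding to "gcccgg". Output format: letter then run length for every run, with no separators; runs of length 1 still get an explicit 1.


String: "gcccgg"
Scanning for consecutive runs:
  'g' x 1
  'c' x 3
  'g' x 2
RLE = "g1c3g2"


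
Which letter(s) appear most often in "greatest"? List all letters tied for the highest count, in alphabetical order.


Word: "greatest"
Letter counts:
  'a': 1
  'e': 2
  'g': 1
  'r': 1
  's': 1
  't': 2
Maximum count = 2
Most frequent = 'e', 't' (2 times each)


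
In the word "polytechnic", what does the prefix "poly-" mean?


Prefix: poly-
Example: polytechnic (poly- + technic)
Meaning = many


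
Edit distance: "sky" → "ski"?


Word 1: "sky" (length 3)
Word 2: "ski" (length 3)
One optimal edit sequence (insert/delete/substitute each cost 1):
  1. keep 's'
  2. keep 'k'
  3. substitute 'y' -> 'i'  (+1)
Total edit operations: 1
Edit distance = 1


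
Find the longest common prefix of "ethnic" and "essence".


Word 1: "ethnic"
Word 2: "essence"
Comparing from start:
  Pos 0: 'e' == 'e'
  Pos 1: 't' != 's' (stop)
LCP = "e" (length 1)


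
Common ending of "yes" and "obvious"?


Word 1: "yes"
Word 2: "obvious"
Comparing from end:
  Pos -1: 's' == 's'
  Pos -2: 'e' != 'u' (stop)
LCS = "s" (length 1)


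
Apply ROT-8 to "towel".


Word: "towel"
Shift: 8
Each letter → (letter + shift) mod 26:
  't' (19) + 8 = 1 → 'b'
  'o' (14) + 8 = 22 → 'w'
  'w' (22) + 8 = 4 → 'e'
  'e' (4) + 8 = 12 → 'm'
  'l' (11) + 8 = 19 → 't'
Result = "bwemt"


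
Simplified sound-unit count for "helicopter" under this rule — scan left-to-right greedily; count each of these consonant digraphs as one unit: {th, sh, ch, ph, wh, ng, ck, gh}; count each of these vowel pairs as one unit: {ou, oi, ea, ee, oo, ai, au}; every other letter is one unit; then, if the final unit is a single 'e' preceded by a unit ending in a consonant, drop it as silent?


Word: "helicopter" (10 letters)
Left-to-right scan:
  [1] 'h' (letter)
  [2] 'e' (letter)
  [3] 'l' (letter)
  [4] 'i' (letter)
  [5] 'c' (letter)
  [6] 'o' (letter)
  [7] 'p' (letter)
  [8] 't' (letter)
  [9] 'e' (letter)
  [10] 'r' (letter)
Units from scan: 10
Sound units = 10 units


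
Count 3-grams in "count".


Word: "count" (length 5)
Number of 3-grams = length - 3 + 1 = 5 - 3 + 1
= 3


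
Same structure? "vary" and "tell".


Pattern of "vary": [0, 1, 2, 3]
Pattern of "tell": [0, 1, 2, 2]
Patterns do not match
Same pattern = No


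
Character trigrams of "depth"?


Word: "depth" (length 5)
Number of trigrams = 5 - 3 + 1 = 3
  Position 0: "dep"
  Position 1: "ept"
  Position 2: "pth"
Trigrams = "dep", "ept", "pth"


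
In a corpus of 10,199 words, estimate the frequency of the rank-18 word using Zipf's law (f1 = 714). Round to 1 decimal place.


Zipf's law: f(r) = f(1) / r
f(1) = 714
f(18) = 714 / 18
= 39.7 occurrences


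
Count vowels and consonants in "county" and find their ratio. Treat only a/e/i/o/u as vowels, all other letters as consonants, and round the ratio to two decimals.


Word: "county"
Vowels (a,e,i,o,u): 2
Consonants: 4
Ratio = 2/4
= 0.50


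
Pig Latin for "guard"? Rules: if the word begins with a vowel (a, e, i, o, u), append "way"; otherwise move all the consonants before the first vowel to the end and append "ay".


Word: "guard"
Starts with consonant(s) → move to end, add 'ay'
Consonant cluster: "g"
Pig Latin = "uardgay"


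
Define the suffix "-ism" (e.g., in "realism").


Suffix: -ism
Example: realism = real + -ism
Meaning = belief / practice


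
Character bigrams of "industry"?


Word: "industry" (length 8)
Number of bigrams = 8 - 2 + 1 = 7
  Position 0: "in"
  Position 1: "nd"
  Position 2: "du"
  Position 3: "us"
  Position 4: "st"
  Position 5: "tr"
  Position 6: "ry"
Bigrams = "in", "nd", "du", "us", "st", "tr", "ry"


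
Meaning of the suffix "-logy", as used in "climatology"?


Suffix: -logy
As in: climatology -> climate + -logy, with a spelling change
Meaning = study of


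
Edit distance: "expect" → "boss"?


Word 1: "expect" (length 6)
Word 2: "boss" (length 4)
One optimal edit sequence (insert/delete/substitute each cost 1):
  1. delete 'e'  (+1)
  2. delete 'x'  (+1)
  3. substitute 'p' -> 'b'  (+1)
  4. substitute 'e' -> 'o'  (+1)
  5. substitute 'c' -> 's'  (+1)
  6. substitute 't' -> 's'  (+1)
Total edit operations: 6
Edit distance = 6


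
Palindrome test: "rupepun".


Word: "rupepun"
Reversed: "nupepur"
Forward == Backward? rupepun != nupepur
Palindrome = No


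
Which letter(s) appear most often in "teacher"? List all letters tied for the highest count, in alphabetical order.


Word: "teacher"
Letter counts:
  'a': 1
  'c': 1
  'e': 2
  'h': 1
  'r': 1
  't': 1
Maximum count = 2
Most frequent = 'e' (2 times each)


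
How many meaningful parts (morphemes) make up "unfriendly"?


Word: "unfriendly"
Morphemes: un- | friend | -ly
Each morpheme carries meaning
= 3 morphemes
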